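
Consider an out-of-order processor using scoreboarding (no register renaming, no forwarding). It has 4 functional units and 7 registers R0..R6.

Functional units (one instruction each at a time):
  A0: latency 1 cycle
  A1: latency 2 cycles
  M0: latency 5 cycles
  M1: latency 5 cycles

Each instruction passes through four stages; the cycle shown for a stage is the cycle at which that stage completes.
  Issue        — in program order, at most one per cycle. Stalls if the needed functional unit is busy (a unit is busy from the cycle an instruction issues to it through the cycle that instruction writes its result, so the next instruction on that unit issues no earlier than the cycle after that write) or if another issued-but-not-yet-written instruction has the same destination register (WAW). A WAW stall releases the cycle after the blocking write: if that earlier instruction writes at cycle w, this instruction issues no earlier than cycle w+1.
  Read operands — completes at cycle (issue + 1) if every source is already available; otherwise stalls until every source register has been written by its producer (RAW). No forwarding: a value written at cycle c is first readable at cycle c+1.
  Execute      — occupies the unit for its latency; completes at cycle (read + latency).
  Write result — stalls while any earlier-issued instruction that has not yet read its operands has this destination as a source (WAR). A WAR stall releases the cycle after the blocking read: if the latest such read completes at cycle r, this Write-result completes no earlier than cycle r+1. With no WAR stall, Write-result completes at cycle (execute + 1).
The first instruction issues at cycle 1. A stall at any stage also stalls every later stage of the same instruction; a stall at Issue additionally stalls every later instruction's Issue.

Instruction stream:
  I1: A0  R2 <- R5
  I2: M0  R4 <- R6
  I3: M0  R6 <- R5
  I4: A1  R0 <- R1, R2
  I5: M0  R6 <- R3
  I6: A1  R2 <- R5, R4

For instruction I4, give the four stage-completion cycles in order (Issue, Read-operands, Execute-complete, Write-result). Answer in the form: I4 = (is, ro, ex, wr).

t=1  I1→A0
t=2  I1 RO · I2→M0
t=3  I1 EX · I2 RO
t=4  I1 WR R2
t=8  I2 EX
t=9  I2 WR R4
t=10  I3→M0
t=11  I3 RO · I4→A1
t=12  I4 RO
t=14  I4 EX
t=15  I4 WR R0
t=16  I3 EX
t=17  I3 WR R6
t=18  I5→M0
t=19  I5 RO · I6→A1
t=20  I6 RO
t=22  I6 EX
t=23  I6 WR R2
t=24  I5 EX
t=25  I5 WR R6

I4 = (11, 12, 14, 15)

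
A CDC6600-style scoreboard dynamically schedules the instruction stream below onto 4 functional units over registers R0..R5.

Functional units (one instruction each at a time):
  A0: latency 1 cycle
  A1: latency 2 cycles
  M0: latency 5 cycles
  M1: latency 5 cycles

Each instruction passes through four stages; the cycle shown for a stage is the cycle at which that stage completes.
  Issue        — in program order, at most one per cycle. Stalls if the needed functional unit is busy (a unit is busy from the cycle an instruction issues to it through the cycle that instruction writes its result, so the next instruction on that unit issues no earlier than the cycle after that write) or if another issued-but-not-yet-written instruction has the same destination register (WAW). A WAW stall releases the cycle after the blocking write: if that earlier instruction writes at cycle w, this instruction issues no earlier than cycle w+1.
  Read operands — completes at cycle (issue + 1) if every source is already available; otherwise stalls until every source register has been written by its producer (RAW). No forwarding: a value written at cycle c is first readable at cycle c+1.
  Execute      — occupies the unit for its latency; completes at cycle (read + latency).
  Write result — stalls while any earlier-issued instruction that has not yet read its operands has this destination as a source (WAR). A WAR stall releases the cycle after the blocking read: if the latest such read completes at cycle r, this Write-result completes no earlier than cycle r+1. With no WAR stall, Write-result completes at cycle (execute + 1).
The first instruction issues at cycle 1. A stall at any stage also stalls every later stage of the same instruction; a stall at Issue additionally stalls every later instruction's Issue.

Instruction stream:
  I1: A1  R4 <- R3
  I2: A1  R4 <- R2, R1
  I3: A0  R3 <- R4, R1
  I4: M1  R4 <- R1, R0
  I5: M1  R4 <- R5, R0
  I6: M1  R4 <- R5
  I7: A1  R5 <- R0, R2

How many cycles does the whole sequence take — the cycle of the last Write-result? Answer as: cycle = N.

cycle = 34

c1: I1 dispatched to A1
c2: I1 operands ready
c4: I1 complete
c5: R4←I1
c6: I2 dispatched to A1
c7: I2 operands ready; I3 dispatched to A0
c9: I2 complete
c10: R4←I2
c11: I3 operands ready; I4 dispatched to M1
c12: I3 complete; I4 operands ready
c13: R3←I3
c17: I4 complete
c18: R4←I4
c19: I5 dispatched to M1
c20: I5 operands ready
c25: I5 complete
c26: R4←I5
c27: I6 dispatched to M1
c28: I6 operands ready; I7 dispatched to A1
c29: I7 operands ready
c31: I7 complete
c32: R5←I7
c33: I6 complete
c34: R4←I6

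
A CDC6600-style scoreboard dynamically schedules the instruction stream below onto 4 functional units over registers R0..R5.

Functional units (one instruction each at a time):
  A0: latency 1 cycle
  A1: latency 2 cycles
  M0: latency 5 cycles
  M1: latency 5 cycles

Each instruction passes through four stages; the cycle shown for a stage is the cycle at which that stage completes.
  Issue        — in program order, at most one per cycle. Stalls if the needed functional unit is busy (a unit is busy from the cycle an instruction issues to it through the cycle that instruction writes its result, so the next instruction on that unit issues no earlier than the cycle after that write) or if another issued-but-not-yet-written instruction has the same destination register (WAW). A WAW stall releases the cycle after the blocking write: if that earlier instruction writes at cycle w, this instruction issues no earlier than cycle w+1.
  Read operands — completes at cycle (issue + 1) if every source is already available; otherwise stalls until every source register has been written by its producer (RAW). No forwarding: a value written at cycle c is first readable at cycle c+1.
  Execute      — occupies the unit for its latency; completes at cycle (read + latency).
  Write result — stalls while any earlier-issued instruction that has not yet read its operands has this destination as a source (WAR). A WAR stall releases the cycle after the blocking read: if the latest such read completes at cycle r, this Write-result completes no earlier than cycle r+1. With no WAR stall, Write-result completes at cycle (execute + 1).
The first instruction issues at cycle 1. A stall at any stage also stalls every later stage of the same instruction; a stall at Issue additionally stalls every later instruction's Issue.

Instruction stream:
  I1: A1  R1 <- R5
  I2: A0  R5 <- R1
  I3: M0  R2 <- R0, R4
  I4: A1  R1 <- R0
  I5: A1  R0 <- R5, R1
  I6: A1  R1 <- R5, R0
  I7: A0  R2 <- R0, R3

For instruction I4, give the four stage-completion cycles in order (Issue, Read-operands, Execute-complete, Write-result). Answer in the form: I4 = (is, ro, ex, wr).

[1] I1 dispatched to A1
[2] I1 operands ready, I2 dispatched to A0
[3] I3 dispatched to M0
[4] I1 complete, I3 operands ready
[5] R1←I1
[6] I2 operands ready, I4 dispatched to A1
[7] I2 complete, I4 operands ready
[8] R5←I2
[9] I3 complete, I4 complete
[10] R2←I3, R1←I4
[11] I5 dispatched to A1
[12] I5 operands ready
[14] I5 complete
[15] R0←I5
[16] I6 dispatched to A1
[17] I6 operands ready, I7 dispatched to A0
[18] I7 operands ready
[19] I6 complete, I7 complete
[20] R1←I6, R2←I7

I4 = (6, 7, 9, 10)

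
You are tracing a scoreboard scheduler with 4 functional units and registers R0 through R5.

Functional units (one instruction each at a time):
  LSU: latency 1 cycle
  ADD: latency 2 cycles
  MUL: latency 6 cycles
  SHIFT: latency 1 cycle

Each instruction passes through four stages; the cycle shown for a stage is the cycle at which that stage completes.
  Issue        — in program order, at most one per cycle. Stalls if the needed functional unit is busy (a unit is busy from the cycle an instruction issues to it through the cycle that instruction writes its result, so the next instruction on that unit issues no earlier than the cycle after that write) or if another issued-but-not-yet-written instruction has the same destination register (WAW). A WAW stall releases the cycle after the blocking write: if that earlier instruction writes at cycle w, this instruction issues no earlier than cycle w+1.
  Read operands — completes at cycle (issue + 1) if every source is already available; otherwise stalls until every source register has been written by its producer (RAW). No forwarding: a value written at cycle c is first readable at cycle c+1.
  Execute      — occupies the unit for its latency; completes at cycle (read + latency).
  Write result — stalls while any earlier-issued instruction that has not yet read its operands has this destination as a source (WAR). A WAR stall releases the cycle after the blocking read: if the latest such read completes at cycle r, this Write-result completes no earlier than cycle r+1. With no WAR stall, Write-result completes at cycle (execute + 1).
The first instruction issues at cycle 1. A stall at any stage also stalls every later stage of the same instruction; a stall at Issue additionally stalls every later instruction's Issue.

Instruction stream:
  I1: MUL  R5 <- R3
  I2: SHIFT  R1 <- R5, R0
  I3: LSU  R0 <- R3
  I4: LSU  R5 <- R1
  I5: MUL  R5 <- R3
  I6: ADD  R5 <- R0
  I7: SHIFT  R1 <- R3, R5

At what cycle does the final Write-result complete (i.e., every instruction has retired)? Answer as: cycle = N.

1) issue 1, read 2, done 8, write 9
2) issue 2, read 10, done 11, write 12  <RAW R5: wait I1 write@9>
3) issue 3, read 4, done 5, write 11  <WAR R0: wait I2 read@10>
4) issue 12, read 13, done 14, write 15  <struct: LSU busy until I3 writes@11>
5) issue 16, read 17, done 23, write 24  <WAW R5: wait I4 write@15>
6) issue 25, read 26, done 28, write 29  <WAW R5: wait I5 write@24>
7) issue 26, read 30, done 31, write 32  <RAW R5: wait I6 write@29>

cycle = 32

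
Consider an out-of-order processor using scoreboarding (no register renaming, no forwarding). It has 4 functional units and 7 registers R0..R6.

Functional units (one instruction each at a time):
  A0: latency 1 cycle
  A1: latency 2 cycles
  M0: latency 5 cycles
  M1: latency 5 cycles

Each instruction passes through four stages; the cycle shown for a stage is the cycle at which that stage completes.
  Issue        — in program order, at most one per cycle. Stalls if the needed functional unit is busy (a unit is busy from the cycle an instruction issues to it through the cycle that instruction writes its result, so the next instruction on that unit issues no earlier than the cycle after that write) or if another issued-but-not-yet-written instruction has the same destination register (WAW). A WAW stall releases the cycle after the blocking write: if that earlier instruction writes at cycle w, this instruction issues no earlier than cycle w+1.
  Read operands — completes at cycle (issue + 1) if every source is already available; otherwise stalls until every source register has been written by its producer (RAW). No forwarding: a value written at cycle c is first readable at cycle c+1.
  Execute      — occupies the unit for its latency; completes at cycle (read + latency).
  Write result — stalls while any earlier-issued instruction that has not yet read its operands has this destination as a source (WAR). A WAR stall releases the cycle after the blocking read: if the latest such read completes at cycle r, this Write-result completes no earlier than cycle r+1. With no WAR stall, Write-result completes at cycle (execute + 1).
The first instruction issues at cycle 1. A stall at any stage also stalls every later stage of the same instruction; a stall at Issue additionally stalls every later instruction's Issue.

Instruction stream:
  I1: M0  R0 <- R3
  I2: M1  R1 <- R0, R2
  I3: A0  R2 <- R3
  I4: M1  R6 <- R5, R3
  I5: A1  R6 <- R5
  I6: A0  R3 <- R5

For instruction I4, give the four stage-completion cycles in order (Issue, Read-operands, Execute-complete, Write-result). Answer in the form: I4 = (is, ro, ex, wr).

I4 = (16, 17, 22, 23)

c1: I1 issues→M0
c2: I1 reads; I2 issues→M1
c3: I3 issues→A0
c4: I3 reads
c5: I3 exec-done
c7: I1 exec-done
c8: I1 writes R0
c9: I2 reads
c10: I3 writes R2
c14: I2 exec-done
c15: I2 writes R1
c16: I4 issues→M1
c17: I4 reads
c22: I4 exec-done
c23: I4 writes R6
c24: I5 issues→A1
c25: I5 reads; I6 issues→A0
c26: I6 reads
c27: I5 exec-done; I6 exec-done
c28: I5 writes R6; I6 writes R3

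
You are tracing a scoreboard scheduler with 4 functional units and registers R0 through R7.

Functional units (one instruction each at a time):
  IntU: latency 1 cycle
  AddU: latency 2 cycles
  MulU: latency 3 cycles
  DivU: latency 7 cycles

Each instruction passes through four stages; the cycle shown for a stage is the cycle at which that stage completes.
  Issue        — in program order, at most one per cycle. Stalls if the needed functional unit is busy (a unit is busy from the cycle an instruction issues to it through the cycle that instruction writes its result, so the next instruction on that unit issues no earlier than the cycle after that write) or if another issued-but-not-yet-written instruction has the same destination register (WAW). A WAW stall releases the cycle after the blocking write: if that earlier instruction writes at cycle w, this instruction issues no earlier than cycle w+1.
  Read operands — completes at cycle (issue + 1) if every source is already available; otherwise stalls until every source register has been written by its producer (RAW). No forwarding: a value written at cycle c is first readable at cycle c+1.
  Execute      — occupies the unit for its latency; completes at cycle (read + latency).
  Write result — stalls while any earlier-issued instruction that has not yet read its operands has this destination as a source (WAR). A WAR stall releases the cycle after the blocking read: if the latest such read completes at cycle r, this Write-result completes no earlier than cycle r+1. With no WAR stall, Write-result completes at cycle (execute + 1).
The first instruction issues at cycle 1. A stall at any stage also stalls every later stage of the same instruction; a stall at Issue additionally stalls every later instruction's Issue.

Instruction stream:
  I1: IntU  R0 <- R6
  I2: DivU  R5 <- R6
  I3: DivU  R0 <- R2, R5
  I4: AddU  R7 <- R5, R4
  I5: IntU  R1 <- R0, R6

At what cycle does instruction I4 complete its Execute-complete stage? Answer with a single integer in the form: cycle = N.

cycle = 16

[1] I1 issues→IntU
[2] I1 reads | I2 issues→DivU
[3] I1 exec-done | I2 reads
[4] I1 writes R0
[10] I2 exec-done
[11] I2 writes R5
[12] I3 issues→DivU
[13] I3 reads | I4 issues→AddU
[14] I4 reads | I5 issues→IntU
[16] I4 exec-done
[17] I4 writes R7
[20] I3 exec-done
[21] I3 writes R0
[22] I5 reads
[23] I5 exec-done
[24] I5 writes R1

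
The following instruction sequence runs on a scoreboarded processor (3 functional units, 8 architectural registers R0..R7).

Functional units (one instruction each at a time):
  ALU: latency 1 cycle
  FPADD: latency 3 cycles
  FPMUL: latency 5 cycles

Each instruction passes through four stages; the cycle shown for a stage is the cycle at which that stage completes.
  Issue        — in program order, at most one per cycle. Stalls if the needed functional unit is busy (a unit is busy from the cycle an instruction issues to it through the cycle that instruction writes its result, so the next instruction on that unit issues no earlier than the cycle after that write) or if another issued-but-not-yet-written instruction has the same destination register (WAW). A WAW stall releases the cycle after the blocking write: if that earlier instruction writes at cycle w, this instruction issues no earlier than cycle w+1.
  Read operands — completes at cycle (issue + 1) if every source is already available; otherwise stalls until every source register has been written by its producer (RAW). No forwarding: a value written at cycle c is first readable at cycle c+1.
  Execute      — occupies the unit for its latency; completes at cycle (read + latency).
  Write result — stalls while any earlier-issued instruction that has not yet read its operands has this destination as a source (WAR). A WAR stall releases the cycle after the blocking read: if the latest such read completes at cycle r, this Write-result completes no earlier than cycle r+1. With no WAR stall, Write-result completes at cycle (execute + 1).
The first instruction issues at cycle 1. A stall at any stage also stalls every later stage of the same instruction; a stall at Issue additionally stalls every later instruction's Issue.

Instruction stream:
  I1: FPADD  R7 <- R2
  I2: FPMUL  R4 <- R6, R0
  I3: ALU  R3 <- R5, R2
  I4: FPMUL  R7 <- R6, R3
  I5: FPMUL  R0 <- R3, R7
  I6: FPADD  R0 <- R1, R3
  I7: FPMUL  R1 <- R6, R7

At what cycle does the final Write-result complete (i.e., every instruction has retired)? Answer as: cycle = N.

cycle = 34

  I1 | 1 | 2 | 5 | 6
  I2 | 2 | 3 | 8 | 9
  I3 | 3 | 4 | 5 | 6
  I4 | 10 | 11 | 16 | 17   struct: FPMUL busy until I2 writes@9
  I5 | 18 | 19 | 24 | 25   struct: FPMUL busy until I4 writes@17
  I6 | 26 | 27 | 30 | 31   WAW R0: wait I5 write@25
  I7 | 27 | 28 | 33 | 34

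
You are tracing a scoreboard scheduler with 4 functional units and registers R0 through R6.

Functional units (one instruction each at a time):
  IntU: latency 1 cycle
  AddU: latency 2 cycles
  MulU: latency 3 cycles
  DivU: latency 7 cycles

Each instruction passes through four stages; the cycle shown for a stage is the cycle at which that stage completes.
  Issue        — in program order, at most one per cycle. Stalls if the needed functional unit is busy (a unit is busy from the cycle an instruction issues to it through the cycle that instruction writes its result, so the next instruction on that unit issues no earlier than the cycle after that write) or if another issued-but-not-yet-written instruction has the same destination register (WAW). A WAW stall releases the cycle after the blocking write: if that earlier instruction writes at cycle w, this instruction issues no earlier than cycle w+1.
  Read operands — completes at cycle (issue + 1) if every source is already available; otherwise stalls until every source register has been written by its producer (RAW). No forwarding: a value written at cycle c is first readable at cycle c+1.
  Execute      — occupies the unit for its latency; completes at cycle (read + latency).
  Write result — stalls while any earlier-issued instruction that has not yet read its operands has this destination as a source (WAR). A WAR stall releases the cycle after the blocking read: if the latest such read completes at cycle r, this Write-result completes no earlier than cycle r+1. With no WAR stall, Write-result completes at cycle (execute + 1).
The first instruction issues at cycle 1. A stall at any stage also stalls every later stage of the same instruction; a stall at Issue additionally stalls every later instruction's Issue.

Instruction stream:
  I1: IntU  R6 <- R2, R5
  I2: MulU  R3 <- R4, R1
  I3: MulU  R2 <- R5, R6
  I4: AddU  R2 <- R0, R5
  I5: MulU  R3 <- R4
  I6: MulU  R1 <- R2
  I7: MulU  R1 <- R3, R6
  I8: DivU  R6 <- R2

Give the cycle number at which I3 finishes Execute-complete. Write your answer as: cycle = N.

cycle = 12

[1] issue I1 (IntU)
[2] I1 read-ops, issue I2 (MulU)
[3] I1 finished on IntU, I2 read-ops
[4] I1→R6
[6] I2 finished on MulU
[7] I2→R3
[8] issue I3 (MulU)
[9] I3 read-ops
[12] I3 finished on MulU
[13] I3→R2
[14] issue I4 (AddU)
[15] I4 read-ops, issue I5 (MulU)
[16] I5 read-ops
[17] I4 finished on AddU
[18] I4→R2
[19] I5 finished on MulU
[20] I5→R3
[21] issue I6 (MulU)
[22] I6 read-ops
[25] I6 finished on MulU
[26] I6→R1
[27] issue I7 (MulU)
[28] I7 read-ops, issue I8 (DivU)
[29] I8 read-ops
[31] I7 finished on MulU
[32] I7→R1
[36] I8 finished on DivU
[37] I8→R6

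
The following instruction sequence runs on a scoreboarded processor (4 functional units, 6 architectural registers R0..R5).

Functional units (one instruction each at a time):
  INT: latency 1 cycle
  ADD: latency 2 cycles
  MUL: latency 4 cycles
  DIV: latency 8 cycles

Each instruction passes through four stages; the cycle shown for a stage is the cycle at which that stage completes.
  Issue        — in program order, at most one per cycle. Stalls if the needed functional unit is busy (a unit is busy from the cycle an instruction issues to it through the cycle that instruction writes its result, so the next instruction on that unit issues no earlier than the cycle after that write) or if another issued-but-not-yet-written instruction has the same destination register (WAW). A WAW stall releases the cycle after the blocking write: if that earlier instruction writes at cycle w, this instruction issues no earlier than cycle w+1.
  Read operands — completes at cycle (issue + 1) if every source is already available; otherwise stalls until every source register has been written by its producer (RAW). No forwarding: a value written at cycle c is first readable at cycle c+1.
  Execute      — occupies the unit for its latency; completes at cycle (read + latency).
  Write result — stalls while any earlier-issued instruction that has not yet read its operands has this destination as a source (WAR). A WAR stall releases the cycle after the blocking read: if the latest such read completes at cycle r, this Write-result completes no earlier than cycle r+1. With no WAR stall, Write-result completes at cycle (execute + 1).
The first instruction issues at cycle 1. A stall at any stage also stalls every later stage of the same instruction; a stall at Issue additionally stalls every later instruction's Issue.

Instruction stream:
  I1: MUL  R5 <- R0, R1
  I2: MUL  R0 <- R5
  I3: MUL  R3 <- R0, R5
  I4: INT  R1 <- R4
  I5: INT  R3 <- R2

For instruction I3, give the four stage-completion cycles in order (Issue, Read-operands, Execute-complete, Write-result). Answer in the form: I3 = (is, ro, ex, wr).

I3 = (15, 16, 20, 21)

I1 -> (1, 2, 6, 7)
I2 -> (8, 9, 13, 14)  // struct: MUL busy until I1 writes@7
I3 -> (15, 16, 20, 21)  // struct: MUL busy until I2 writes@14
I4 -> (16, 17, 18, 19)
I5 -> (22, 23, 24, 25)  // WAW R3: wait I3 write@21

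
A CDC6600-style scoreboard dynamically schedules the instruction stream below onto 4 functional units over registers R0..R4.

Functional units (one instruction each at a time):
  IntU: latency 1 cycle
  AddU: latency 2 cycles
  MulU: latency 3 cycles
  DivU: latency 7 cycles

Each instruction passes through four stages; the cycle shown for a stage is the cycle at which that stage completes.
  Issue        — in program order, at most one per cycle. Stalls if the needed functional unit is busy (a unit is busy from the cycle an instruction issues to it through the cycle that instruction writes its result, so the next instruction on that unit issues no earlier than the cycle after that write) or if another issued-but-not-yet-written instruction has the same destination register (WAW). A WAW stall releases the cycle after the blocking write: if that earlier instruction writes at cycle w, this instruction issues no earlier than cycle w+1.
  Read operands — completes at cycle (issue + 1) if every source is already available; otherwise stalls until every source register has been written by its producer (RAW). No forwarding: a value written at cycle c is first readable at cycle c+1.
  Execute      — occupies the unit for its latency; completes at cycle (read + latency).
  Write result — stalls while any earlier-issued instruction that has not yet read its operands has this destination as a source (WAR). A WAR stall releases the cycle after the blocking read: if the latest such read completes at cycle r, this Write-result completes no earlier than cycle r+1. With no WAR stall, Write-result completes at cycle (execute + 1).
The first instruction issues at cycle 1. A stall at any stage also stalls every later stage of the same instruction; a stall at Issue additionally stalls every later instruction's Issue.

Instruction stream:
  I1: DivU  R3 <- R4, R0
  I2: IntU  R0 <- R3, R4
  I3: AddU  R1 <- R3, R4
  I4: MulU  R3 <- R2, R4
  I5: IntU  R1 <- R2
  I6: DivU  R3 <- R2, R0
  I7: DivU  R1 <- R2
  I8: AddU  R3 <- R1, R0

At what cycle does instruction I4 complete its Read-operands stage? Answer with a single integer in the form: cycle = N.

c1: I1 dispatched to DivU
c2: I1 operands ready, I2 dispatched to IntU
c3: I3 dispatched to AddU
c9: I1 complete
c10: R3←I1
c11: I2 operands ready, I3 operands ready, I4 dispatched to MulU
c12: I2 complete, I4 operands ready
c13: R0←I2, I3 complete
c14: R1←I3
c15: I4 complete, I5 dispatched to IntU
c16: R3←I4, I5 operands ready
c17: I5 complete, I6 dispatched to DivU
c18: R1←I5, I6 operands ready
c25: I6 complete
c26: R3←I6
c27: I7 dispatched to DivU
c28: I7 operands ready, I8 dispatched to AddU
c35: I7 complete
c36: R1←I7
c37: I8 operands ready
c39: I8 complete
c40: R3←I8

cycle = 12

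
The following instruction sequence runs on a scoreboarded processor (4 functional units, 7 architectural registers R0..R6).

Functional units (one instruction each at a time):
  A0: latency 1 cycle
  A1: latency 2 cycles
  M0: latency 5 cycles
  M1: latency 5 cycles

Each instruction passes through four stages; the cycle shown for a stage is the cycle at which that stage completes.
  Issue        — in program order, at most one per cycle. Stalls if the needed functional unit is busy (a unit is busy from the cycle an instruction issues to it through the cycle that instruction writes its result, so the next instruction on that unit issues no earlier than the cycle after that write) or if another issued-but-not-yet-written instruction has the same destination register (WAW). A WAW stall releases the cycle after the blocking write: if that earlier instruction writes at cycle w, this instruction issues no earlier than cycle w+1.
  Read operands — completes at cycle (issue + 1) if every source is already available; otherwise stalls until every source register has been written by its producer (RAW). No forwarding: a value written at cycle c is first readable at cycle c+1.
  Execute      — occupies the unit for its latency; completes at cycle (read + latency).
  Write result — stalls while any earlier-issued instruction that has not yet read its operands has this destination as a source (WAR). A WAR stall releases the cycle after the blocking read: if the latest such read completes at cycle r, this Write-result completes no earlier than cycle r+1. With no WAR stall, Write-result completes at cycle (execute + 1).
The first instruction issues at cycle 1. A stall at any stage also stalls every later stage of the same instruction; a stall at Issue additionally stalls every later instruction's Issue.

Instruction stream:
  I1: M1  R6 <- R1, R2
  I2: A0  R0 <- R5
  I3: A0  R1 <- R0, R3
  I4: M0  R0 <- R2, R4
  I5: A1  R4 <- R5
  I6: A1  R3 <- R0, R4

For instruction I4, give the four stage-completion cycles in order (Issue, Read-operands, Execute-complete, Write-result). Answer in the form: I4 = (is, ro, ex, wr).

I4 = (7, 8, 13, 14)

I1  is:1  ro:2  ex:7  wr:8
I2  is:2  ro:3  ex:4  wr:5
I3  is:6  ro:7  ex:8  wr:9  — struct: A0 busy until I2 writes@5
I4  is:7  ro:8  ex:13  wr:14
I5  is:8  ro:9  ex:11  wr:12
I6  is:13  ro:15  ex:17  wr:18  — struct: A1 busy until I5 writes@12, RAW R0: wait I4 write@14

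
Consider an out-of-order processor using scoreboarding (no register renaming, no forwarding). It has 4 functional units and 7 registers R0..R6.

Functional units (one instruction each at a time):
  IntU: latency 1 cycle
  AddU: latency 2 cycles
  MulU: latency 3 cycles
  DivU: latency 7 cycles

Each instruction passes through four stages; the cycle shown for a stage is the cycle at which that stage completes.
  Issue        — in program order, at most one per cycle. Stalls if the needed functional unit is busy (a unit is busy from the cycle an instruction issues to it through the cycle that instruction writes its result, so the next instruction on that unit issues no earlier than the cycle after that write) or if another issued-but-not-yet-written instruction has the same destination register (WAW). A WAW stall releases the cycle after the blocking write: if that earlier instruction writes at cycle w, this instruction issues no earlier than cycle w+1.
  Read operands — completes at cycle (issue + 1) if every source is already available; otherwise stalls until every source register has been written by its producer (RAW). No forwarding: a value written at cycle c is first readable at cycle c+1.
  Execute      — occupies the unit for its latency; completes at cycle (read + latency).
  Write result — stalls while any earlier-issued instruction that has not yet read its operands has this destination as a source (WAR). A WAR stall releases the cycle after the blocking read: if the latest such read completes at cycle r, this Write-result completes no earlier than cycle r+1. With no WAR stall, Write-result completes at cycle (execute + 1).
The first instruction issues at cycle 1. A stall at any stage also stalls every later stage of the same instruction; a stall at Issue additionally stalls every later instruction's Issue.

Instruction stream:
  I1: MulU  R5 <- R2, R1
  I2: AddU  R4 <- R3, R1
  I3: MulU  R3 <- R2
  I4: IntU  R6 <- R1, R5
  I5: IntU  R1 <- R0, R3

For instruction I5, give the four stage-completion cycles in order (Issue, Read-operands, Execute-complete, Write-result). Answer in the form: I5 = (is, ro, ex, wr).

I5 = (12, 13, 14, 15)

I1 -> (1, 2, 5, 6)
I2 -> (2, 3, 5, 6)
I3 -> (7, 8, 11, 12)  // struct: MulU busy until I1 writes@6
I4 -> (8, 9, 10, 11)
I5 -> (12, 13, 14, 15)  // struct: IntU busy until I4 writes@11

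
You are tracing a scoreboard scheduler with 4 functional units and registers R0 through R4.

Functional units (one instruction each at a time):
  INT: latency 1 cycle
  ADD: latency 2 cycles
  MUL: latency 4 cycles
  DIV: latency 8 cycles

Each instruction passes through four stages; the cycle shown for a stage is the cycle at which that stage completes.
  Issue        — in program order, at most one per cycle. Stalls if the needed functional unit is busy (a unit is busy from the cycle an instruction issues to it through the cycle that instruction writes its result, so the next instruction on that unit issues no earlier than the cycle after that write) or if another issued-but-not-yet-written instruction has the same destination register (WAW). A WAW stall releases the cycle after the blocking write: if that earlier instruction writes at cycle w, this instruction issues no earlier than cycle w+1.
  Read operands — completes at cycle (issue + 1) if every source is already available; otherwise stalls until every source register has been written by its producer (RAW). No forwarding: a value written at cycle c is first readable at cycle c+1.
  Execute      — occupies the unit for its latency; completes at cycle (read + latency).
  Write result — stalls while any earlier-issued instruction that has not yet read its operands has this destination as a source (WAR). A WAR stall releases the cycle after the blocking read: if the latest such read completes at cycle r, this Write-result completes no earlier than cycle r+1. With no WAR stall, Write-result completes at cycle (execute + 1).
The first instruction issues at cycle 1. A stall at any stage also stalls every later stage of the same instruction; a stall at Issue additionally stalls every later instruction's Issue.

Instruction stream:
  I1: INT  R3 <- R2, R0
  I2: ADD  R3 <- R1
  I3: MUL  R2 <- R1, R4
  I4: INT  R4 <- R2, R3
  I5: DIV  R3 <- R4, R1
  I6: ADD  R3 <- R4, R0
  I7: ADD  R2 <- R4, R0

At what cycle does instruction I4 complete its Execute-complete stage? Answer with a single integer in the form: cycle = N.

cycle = 14

cycle 1: issue I1 (INT)
cycle 2: I1 read-ops
cycle 3: I1 finished on INT
cycle 4: I1→R3
cycle 5: issue I2 (ADD)
cycle 6: I2 read-ops | issue I3 (MUL)
cycle 7: I3 read-ops | issue I4 (INT)
cycle 8: I2 finished on ADD
cycle 9: I2→R3
cycle 10: issue I5 (DIV)
cycle 11: I3 finished on MUL
cycle 12: I3→R2
cycle 13: I4 read-ops
cycle 14: I4 finished on INT
cycle 15: I4→R4
cycle 16: I5 read-ops
cycle 24: I5 finished on DIV
cycle 25: I5→R3
cycle 26: issue I6 (ADD)
cycle 27: I6 read-ops
cycle 29: I6 finished on ADD
cycle 30: I6→R3
cycle 31: issue I7 (ADD)
cycle 32: I7 read-ops
cycle 34: I7 finished on ADD
cycle 35: I7→R2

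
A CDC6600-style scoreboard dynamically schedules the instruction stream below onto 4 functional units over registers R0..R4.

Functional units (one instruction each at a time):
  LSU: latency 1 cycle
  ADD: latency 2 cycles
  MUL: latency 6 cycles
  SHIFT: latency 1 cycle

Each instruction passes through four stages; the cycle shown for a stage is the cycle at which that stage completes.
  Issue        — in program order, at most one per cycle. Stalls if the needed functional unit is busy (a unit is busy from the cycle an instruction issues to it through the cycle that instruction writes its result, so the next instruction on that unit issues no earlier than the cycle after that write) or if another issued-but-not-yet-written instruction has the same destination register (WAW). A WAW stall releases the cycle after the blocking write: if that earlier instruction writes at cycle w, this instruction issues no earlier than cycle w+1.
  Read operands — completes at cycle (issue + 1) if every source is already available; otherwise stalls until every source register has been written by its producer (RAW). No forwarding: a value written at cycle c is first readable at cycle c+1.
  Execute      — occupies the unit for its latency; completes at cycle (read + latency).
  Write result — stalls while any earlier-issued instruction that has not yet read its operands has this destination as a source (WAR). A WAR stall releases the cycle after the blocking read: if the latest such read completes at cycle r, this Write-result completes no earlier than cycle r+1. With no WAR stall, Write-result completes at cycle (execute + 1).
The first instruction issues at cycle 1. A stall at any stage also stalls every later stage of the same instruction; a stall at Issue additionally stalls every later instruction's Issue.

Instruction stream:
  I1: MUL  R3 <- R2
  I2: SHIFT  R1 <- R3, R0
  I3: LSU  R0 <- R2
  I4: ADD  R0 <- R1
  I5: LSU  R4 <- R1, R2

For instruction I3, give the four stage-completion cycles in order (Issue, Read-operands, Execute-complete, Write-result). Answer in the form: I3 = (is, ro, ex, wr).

[1] I1→MUL
[2] I1 RO · I2→SHIFT
[3] I3→LSU
[4] I3 RO
[5] I3 EX
[8] I1 EX
[9] I1 WR R3
[10] I2 RO
[11] I2 EX · I3 WR R0
[12] I2 WR R1 · I4→ADD
[13] I4 RO · I5→LSU
[14] I5 RO
[15] I4 EX · I5 EX
[16] I4 WR R0 · I5 WR R4

I3 = (3, 4, 5, 11)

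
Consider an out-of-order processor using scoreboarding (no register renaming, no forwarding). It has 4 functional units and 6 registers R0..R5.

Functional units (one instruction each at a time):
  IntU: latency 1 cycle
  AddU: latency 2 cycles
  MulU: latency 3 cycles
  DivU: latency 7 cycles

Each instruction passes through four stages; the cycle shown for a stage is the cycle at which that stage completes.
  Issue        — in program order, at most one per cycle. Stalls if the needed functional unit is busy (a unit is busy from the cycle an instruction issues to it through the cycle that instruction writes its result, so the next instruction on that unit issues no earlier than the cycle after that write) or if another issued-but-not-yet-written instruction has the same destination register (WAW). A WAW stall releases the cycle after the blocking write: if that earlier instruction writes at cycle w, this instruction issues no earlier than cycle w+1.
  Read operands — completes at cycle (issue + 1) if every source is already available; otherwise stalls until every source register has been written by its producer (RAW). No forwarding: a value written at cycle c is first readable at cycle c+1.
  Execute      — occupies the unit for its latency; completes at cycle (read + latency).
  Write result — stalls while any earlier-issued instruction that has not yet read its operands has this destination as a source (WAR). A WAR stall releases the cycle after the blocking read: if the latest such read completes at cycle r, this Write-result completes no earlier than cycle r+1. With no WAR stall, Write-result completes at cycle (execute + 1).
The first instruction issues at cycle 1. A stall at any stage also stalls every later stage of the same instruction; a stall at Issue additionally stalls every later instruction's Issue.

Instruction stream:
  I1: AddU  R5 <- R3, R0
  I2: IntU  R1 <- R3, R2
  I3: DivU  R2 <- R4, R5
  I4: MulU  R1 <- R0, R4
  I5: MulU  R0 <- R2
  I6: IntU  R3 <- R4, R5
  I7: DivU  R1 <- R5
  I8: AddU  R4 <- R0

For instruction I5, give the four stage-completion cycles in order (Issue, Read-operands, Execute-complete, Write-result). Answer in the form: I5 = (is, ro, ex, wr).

[1] I1→AddU
[2] I1 RO, I2→IntU
[3] I2 RO, I3→DivU
[4] I1 EX, I2 EX
[5] I1 WR R5, I2 WR R1
[6] I3 RO, I4→MulU
[7] I4 RO
[10] I4 EX
[11] I4 WR R1
[12] I5→MulU
[13] I3 EX, I6→IntU
[14] I3 WR R2, I6 RO
[15] I5 RO, I6 EX, I7→DivU
[16] I6 WR R3, I7 RO, I8→AddU
[18] I5 EX
[19] I5 WR R0
[20] I8 RO
[22] I8 EX
[23] I7 EX, I8 WR R4
[24] I7 WR R1

I5 = (12, 15, 18, 19)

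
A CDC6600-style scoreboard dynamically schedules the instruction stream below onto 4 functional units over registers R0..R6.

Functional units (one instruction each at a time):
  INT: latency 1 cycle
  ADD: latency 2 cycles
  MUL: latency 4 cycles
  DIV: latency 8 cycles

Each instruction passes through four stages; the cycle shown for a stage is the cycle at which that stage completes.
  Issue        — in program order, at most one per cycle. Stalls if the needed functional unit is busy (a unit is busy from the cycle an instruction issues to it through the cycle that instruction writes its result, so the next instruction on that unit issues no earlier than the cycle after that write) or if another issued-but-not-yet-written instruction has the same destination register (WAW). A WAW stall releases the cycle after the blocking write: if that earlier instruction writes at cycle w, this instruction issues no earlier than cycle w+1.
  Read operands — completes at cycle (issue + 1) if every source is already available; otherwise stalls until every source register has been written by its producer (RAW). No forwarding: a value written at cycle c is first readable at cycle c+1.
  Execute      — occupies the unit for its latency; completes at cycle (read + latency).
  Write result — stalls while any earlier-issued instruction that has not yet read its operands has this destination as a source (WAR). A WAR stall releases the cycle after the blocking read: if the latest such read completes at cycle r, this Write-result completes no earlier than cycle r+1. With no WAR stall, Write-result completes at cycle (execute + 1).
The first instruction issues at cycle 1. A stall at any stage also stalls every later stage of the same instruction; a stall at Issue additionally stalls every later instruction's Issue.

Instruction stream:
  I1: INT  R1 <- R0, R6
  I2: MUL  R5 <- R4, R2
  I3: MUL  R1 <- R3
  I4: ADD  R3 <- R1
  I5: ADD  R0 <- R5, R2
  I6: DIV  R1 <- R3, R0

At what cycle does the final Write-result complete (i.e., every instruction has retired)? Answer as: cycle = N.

1) issue 1, read 2, done 3, write 4
2) issue 2, read 3, done 7, write 8
3) issue 9, read 10, done 14, write 15  <struct: MUL busy until I2 writes@8>
4) issue 10, read 16, done 18, write 19  <RAW R1: wait I3 write@15>
5) issue 20, read 21, done 23, write 24  <struct: ADD busy until I4 writes@19>
6) issue 21, read 25, done 33, write 34  <RAW R0: wait I5 write@24>

cycle = 34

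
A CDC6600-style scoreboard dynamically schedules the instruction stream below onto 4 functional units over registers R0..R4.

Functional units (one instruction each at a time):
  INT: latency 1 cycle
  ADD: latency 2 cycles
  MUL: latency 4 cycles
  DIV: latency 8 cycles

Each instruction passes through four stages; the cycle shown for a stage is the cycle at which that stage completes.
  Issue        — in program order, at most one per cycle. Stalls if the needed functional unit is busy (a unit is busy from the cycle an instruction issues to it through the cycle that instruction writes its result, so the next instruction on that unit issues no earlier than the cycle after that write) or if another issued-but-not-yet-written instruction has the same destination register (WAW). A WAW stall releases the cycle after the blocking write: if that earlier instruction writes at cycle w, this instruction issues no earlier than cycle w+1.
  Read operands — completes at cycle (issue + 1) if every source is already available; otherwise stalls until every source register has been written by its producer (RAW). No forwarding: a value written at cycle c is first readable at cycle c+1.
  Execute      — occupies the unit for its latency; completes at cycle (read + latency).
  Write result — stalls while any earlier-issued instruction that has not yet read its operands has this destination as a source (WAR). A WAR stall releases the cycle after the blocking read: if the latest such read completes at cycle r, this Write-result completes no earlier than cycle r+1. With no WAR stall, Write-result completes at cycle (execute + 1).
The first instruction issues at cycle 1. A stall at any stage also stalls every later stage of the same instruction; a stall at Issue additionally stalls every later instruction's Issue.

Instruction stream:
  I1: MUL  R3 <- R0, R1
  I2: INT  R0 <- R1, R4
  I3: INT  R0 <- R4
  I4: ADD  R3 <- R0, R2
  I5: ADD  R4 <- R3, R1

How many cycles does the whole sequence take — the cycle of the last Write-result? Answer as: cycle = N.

t=1  issue I1 (MUL)
t=2  I1 read-ops, issue I2 (INT)
t=3  I2 read-ops
t=4  I2 finished on INT
t=5  I2→R0
t=6  I1 finished on MUL, issue I3 (INT)
t=7  I1→R3, I3 read-ops
t=8  I3 finished on INT, issue I4 (ADD)
t=9  I3→R0
t=10  I4 read-ops
t=12  I4 finished on ADD
t=13  I4→R3
t=14  issue I5 (ADD)
t=15  I5 read-ops
t=17  I5 finished on ADD
t=18  I5→R4

cycle = 18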